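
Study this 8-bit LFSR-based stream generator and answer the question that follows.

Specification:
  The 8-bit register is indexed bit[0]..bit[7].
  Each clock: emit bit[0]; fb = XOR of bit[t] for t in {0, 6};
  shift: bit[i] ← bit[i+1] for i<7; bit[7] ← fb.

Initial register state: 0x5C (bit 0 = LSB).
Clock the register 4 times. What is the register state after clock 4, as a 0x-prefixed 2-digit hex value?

0x95

reg_0 = 0x5C
clock 1: out=0, reg = 0xAE
clock 2: out=0, reg = 0x57
clock 3: out=1, reg = 0x2B
clock 4: out=1, reg = 0x95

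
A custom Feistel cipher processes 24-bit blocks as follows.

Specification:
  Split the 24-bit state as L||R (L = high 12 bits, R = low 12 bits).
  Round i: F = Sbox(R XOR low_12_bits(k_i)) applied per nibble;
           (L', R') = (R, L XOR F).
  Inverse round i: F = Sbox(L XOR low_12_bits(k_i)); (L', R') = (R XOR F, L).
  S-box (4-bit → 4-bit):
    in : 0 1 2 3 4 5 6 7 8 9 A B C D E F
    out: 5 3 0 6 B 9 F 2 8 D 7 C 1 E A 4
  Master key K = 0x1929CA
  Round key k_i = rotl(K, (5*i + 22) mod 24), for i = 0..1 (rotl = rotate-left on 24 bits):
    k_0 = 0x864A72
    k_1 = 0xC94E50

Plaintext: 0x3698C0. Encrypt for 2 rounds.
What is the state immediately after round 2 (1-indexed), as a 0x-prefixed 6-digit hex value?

s_0 = plaintext = 0x3698C0
s_1 = Round(s_0, k_0) = 0x8C03A9
s_2 = Round(s_1, k_1) = 0x3A968D

0x3A968D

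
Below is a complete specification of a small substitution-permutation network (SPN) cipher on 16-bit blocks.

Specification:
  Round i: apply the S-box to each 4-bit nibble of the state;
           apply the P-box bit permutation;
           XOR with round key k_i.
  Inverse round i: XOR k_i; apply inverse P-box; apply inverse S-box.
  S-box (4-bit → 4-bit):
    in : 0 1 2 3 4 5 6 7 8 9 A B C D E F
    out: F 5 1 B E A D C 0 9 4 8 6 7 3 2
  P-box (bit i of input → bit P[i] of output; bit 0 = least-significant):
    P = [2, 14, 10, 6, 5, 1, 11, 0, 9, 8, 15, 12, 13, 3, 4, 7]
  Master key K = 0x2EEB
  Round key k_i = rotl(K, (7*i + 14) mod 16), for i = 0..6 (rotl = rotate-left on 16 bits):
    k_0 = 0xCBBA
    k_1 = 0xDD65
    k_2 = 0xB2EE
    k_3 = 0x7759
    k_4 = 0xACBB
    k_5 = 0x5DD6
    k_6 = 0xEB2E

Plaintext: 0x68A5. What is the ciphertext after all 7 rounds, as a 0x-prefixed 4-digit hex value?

0x177D

s_0 = plaintext = 0x68A5
s_1 = Round(s_0, k_0) = 0xA36A
s_2 = Round(s_1, k_1) = 0xC254
s_3 = Round(s_2, k_2) = 0xF4B5
s_4 = Round(s_3, k_3) = 0xA610
s_5 = Round(s_4, k_4) = 0x72CF
s_6 = Round(s_5, k_5) = 0x1744
s_7 = Round(s_6, k_6) = 0x177D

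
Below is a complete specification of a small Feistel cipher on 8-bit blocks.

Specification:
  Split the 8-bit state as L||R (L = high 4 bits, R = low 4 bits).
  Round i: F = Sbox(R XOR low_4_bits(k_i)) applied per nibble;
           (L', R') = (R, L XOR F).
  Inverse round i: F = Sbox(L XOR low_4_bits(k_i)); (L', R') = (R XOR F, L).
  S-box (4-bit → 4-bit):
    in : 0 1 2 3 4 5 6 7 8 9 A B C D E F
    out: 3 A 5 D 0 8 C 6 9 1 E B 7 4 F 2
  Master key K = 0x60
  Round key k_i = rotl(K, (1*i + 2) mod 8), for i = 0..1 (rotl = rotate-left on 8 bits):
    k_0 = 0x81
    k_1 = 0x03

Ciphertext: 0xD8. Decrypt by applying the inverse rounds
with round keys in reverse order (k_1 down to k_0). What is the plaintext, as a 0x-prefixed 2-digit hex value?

0x17

s_0 = ciphertext = 0xD8
s_1 = InvRound(s_0, k_1) = 0x7D
s_2 = InvRound(s_1, k_0) = 0x17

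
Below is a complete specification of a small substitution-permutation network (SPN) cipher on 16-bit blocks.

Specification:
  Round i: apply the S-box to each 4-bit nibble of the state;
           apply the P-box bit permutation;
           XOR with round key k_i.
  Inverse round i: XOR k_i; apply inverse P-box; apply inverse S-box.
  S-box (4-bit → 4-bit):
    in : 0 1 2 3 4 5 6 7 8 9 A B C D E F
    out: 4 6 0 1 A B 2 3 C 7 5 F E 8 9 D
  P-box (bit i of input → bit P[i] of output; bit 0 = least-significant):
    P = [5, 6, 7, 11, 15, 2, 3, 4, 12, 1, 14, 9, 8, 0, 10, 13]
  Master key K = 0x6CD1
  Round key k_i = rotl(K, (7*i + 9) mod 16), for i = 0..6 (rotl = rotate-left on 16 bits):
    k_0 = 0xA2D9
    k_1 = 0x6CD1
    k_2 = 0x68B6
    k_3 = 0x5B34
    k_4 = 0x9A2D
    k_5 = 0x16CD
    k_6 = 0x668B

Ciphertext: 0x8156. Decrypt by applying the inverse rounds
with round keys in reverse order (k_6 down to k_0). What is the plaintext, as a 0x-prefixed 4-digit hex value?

0x64BC

s_0 = ciphertext = 0x8156
s_1 = InvRound(s_0, k_6) = 0xB8B1
s_2 = InvRound(s_1, k_5) = 0x8DB5
s_3 = InvRound(s_2, k_4) = 0xAE80
s_4 = InvRound(s_3, k_3) = 0xFA5A
s_5 = InvRound(s_4, k_2) = 0x2E99
s_6 = InvRound(s_5, k_1) = 0x2806
s_7 = InvRound(s_6, k_0) = 0x64BC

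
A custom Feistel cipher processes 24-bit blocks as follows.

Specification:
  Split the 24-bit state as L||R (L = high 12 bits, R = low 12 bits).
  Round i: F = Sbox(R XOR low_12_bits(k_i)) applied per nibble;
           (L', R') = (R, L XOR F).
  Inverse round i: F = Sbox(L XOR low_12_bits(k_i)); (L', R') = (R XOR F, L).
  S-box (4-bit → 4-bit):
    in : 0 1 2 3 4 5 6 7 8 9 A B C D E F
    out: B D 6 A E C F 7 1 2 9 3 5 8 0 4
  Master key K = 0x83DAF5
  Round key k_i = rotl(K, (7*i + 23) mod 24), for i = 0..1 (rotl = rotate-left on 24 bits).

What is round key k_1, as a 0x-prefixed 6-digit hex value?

K = 0x83DAF5
k_0 = rotl(K, (7*0+23) mod 24) = rotl(K, 23) = 0xC1ED7A
k_1 = rotl(K, (7*1+23) mod 24) = rotl(K, 6) = 0xF6BD60

0xF6BD60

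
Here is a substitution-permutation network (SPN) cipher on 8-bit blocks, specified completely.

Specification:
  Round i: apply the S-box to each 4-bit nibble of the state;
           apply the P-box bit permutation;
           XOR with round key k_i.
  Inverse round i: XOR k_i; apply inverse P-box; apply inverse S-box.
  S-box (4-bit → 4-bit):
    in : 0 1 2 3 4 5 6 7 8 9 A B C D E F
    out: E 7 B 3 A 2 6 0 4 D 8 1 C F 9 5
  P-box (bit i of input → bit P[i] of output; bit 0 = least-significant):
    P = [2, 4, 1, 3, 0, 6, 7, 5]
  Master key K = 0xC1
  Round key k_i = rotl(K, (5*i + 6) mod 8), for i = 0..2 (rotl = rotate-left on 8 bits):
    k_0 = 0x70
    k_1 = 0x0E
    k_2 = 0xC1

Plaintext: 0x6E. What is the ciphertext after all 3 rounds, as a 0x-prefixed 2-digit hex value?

s_0 = plaintext = 0x6E
s_1 = Round(s_0, k_0) = 0xBC
s_2 = Round(s_1, k_1) = 0x05
s_3 = Round(s_2, k_2) = 0x31

0x31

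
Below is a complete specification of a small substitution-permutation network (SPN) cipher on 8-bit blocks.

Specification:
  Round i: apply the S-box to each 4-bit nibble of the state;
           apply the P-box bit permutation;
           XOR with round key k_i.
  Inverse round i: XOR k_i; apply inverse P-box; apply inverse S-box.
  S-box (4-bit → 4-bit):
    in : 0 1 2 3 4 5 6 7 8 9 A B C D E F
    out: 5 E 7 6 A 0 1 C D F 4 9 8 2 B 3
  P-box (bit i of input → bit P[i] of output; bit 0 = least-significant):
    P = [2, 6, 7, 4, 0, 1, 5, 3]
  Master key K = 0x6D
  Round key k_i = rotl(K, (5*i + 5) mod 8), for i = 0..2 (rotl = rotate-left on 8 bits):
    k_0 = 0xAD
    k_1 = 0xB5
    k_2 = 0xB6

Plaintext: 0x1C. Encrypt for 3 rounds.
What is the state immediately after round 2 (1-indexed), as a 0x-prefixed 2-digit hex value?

s_0 = plaintext = 0x1C
s_1 = Round(s_0, k_0) = 0x97
s_2 = Round(s_1, k_1) = 0x0E
s_3 = Round(s_2, k_2) = 0xC3

0x0E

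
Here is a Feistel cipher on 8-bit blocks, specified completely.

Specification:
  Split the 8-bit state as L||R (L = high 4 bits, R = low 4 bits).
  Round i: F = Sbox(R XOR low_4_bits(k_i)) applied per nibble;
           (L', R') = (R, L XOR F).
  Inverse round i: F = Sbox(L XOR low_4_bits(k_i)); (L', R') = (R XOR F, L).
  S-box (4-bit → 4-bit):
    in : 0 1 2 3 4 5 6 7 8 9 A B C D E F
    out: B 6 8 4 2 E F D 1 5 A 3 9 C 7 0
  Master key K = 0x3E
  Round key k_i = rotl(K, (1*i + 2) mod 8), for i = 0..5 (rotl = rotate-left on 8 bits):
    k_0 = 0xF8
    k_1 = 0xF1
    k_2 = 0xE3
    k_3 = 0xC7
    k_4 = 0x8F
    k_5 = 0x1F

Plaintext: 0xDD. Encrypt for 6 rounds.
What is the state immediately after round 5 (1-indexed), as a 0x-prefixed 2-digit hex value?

s_0 = plaintext = 0xDD
s_1 = Round(s_0, k_0) = 0xD3
s_2 = Round(s_1, k_1) = 0x35
s_3 = Round(s_2, k_2) = 0x5C
s_4 = Round(s_3, k_3) = 0xC6
s_5 = Round(s_4, k_4) = 0x69
s_6 = Round(s_5, k_5) = 0x99

0x69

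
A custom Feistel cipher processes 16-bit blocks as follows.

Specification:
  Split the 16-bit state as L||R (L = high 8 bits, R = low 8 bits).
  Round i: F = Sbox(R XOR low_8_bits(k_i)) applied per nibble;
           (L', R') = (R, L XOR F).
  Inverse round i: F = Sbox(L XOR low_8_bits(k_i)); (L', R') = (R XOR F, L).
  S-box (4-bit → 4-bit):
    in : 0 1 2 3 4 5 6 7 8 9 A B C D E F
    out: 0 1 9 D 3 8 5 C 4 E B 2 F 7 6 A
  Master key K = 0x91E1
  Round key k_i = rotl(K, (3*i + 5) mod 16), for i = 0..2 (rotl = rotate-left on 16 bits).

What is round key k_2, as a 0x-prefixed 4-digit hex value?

K = 0x91E1
k_0 = rotl(K, (3*0+5) mod 16) = rotl(K, 5) = 0x3C32
k_1 = rotl(K, (3*1+5) mod 16) = rotl(K, 8) = 0xE191
k_2 = rotl(K, (3*2+5) mod 16) = rotl(K, 11) = 0x0C8F

0x0C8F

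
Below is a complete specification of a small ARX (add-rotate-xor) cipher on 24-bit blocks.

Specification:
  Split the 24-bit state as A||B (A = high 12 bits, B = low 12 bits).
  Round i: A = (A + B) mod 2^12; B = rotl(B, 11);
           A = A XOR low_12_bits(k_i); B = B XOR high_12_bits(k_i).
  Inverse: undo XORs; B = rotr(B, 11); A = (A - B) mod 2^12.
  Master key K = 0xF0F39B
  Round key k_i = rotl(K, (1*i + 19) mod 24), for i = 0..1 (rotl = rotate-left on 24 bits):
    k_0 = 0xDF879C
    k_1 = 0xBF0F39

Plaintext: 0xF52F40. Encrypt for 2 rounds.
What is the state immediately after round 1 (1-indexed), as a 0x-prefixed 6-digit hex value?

0x90EA58

s_0 = plaintext = 0xF52F40
s_1 = Round(s_0, k_0) = 0x90EA58
s_2 = Round(s_1, k_1) = 0xC5FEDC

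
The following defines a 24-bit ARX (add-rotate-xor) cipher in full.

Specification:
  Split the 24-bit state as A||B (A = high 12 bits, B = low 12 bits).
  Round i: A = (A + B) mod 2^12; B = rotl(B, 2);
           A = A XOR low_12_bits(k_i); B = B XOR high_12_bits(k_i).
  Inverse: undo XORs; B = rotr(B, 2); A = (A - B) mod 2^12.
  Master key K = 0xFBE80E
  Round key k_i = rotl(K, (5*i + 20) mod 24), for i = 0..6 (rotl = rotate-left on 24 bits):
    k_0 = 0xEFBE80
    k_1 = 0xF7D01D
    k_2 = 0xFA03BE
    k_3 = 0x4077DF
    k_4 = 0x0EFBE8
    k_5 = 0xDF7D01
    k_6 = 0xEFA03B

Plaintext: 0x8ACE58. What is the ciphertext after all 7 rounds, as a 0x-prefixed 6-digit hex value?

0xB186B8

s_0 = plaintext = 0x8ACE58
s_1 = Round(s_0, k_0) = 0x984798
s_2 = Round(s_1, k_1) = 0x10111C
s_3 = Round(s_2, k_2) = 0x1A3BD0
s_4 = Round(s_3, k_3) = 0xAACB45
s_5 = Round(s_4, k_4) = 0xE19DF9
s_6 = Round(s_5, k_5) = 0x113A10
s_7 = Round(s_6, k_6) = 0xB186B8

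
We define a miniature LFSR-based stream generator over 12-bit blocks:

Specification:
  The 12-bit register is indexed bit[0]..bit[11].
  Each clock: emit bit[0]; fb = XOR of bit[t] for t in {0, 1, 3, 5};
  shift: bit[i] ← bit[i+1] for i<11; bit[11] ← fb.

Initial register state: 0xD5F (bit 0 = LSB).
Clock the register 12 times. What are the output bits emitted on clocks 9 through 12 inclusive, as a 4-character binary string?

1011

reg_0 = 0xD5F
clock 1: out=1, reg = 0xEAF
clock 2: out=1, reg = 0x757
clock 3: out=1, reg = 0x3AB
clock 4: out=1, reg = 0x1D5
clock 5: out=1, reg = 0x8EA
clock 6: out=0, reg = 0xC75
clock 7: out=1, reg = 0x63A
clock 8: out=0, reg = 0xB1D
clock 9: out=1, reg = 0x58E
clock 10: out=0, reg = 0x2C7
clock 11: out=1, reg = 0x163
clock 12: out=1, reg = 0x8B1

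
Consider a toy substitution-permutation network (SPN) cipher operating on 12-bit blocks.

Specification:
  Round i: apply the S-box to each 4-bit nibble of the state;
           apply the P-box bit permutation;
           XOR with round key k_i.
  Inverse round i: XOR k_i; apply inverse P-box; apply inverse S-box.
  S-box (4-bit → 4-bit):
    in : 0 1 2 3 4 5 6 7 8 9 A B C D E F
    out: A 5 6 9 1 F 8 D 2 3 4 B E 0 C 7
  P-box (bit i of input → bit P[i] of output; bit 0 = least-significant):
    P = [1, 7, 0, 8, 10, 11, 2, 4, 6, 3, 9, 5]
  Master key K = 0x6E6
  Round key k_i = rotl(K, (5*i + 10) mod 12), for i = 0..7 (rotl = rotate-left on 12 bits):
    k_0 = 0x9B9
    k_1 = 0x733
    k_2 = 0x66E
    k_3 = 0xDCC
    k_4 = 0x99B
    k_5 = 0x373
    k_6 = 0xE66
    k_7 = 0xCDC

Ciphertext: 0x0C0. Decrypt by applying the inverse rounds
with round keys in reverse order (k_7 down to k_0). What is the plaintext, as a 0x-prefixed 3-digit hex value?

s_0 = ciphertext = 0x0C0
s_1 = InvRound(s_0, k_7) = 0x85D
s_2 = InvRound(s_1, k_6) = 0xC31
s_3 = InvRound(s_2, k_5) = 0x193
s_4 = InvRound(s_3, k_4) = 0x88D
s_5 = InvRound(s_4, k_3) = 0x44E
s_6 = InvRound(s_5, k_2) = 0xEDD
s_7 = InvRound(s_6, k_1) = 0xB2B
s_8 = InvRound(s_7, k_0) = 0xA69

0xA69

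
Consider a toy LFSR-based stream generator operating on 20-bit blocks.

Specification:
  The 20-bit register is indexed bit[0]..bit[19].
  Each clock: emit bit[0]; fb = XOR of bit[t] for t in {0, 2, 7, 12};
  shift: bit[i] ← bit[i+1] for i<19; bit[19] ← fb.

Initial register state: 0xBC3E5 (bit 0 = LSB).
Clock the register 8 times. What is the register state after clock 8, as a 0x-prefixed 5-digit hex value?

0x27BC3

reg_0 = 0xBC3E5
clock 1: out=1, reg = 0xDE1F2
clock 2: out=0, reg = 0xEF0F9
clock 3: out=1, reg = 0xF787C
clock 4: out=0, reg = 0x7BC3E
clock 5: out=0, reg = 0x3DE1F
clock 6: out=1, reg = 0x9EF0F
clock 7: out=1, reg = 0x4F787
clock 8: out=1, reg = 0x27BC3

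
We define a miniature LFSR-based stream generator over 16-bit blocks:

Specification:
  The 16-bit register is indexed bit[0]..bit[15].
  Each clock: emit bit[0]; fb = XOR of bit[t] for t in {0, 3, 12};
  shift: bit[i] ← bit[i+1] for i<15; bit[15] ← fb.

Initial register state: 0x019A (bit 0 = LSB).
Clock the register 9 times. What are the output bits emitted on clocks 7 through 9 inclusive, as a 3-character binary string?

reg_0 = 0x019A
clock 1: out=0, reg = 0x80CD
clock 2: out=1, reg = 0x4066
clock 3: out=0, reg = 0x2033
clock 4: out=1, reg = 0x9019
clock 5: out=1, reg = 0xC80C
clock 6: out=0, reg = 0xE406
clock 7: out=0, reg = 0x7203
clock 8: out=1, reg = 0x3901
clock 9: out=1, reg = 0x1C80

011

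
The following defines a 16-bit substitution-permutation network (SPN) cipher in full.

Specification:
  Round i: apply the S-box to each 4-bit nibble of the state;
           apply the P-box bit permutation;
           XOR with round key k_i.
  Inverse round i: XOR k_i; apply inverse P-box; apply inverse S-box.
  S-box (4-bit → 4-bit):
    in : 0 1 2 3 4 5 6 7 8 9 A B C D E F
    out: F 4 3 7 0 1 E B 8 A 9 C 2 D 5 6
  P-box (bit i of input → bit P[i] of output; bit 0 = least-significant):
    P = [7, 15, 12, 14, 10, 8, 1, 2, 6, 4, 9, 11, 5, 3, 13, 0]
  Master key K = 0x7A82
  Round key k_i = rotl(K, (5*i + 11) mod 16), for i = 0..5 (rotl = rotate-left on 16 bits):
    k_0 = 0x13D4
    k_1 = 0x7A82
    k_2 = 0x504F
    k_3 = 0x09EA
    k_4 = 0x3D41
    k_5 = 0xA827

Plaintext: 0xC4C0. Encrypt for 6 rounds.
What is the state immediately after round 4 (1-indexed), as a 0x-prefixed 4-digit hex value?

s_0 = plaintext = 0xC4C0
s_1 = Round(s_0, k_0) = 0xC25C
s_2 = Round(s_1, k_1) = 0xFEDA
s_3 = Round(s_2, k_2) = 0x3681
s_4 = Round(s_3, k_3) = 0x33D6
s_5 = Round(s_4, k_4) = 0xCB3F
s_6 = Round(s_5, k_5) = 0x372D

0x33D6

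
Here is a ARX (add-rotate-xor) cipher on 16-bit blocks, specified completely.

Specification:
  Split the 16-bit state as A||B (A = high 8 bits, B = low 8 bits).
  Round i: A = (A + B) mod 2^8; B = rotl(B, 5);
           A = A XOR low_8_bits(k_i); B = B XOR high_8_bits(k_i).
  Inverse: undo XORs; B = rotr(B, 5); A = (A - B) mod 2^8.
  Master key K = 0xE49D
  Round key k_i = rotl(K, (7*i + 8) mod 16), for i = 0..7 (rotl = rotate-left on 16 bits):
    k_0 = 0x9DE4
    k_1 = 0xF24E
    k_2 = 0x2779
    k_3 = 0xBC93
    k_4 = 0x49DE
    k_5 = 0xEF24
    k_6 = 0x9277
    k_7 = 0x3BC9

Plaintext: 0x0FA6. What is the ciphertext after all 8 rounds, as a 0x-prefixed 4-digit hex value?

s_0 = plaintext = 0x0FA6
s_1 = Round(s_0, k_0) = 0x5149
s_2 = Round(s_1, k_1) = 0xD4DB
s_3 = Round(s_2, k_2) = 0xD65C
s_4 = Round(s_3, k_3) = 0xA137
s_5 = Round(s_4, k_4) = 0x06AF
s_6 = Round(s_5, k_5) = 0x911A
s_7 = Round(s_6, k_6) = 0xDCD1
s_8 = Round(s_7, k_7) = 0x6401

0x6401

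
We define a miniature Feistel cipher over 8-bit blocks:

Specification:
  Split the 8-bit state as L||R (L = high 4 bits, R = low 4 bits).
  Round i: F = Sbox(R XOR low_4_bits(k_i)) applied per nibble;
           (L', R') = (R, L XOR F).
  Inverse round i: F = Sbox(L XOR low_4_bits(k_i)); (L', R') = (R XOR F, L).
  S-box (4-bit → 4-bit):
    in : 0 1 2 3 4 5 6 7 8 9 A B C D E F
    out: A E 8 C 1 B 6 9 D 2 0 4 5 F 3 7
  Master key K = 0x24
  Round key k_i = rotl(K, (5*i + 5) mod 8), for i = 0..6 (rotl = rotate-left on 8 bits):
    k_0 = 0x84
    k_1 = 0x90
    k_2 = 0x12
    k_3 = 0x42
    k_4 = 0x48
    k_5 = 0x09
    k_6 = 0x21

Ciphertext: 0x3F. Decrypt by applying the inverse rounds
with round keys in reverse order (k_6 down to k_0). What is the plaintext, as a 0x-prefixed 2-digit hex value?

0xB2

s_0 = ciphertext = 0x3F
s_1 = InvRound(s_0, k_6) = 0x73
s_2 = InvRound(s_1, k_5) = 0x07
s_3 = InvRound(s_2, k_4) = 0xA0
s_4 = InvRound(s_3, k_3) = 0xDA
s_5 = InvRound(s_4, k_2) = 0xDD
s_6 = InvRound(s_5, k_1) = 0x2D
s_7 = InvRound(s_6, k_0) = 0xB2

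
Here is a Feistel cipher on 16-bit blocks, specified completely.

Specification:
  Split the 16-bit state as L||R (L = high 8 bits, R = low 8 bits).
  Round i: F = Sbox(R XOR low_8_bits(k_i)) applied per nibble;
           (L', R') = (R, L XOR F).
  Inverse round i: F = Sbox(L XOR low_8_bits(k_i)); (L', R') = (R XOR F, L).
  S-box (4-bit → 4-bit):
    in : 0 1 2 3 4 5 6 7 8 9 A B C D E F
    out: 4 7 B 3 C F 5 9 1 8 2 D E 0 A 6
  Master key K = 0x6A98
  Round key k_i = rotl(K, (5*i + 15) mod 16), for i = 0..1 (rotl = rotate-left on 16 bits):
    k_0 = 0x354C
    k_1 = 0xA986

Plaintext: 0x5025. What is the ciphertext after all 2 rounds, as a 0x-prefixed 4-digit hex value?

s_0 = plaintext = 0x5025
s_1 = Round(s_0, k_0) = 0x2508
s_2 = Round(s_1, k_1) = 0x083F

0x083F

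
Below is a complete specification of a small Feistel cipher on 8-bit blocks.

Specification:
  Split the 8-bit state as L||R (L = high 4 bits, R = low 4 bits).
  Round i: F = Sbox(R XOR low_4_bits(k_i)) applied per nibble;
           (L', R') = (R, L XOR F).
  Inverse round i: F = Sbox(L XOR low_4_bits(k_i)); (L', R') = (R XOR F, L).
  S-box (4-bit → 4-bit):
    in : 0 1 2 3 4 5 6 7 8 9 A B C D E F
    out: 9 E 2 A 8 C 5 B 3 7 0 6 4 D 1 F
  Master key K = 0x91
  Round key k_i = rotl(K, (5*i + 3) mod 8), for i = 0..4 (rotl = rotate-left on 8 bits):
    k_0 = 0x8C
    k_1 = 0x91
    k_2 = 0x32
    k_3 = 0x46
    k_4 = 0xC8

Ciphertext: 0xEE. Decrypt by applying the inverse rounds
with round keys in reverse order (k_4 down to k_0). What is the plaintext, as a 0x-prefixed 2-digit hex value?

0xEB

s_0 = ciphertext = 0xEE
s_1 = InvRound(s_0, k_4) = 0xBE
s_2 = InvRound(s_1, k_3) = 0x3B
s_3 = InvRound(s_2, k_2) = 0x53
s_4 = InvRound(s_3, k_1) = 0xB5
s_5 = InvRound(s_4, k_0) = 0xEB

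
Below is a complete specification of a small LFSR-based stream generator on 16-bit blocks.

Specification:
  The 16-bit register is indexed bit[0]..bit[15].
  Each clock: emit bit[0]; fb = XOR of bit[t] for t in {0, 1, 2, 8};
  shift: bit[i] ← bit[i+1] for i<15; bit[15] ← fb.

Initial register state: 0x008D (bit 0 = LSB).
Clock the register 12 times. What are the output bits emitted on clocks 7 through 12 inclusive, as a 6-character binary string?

reg_0 = 0x008D
clock 1: out=1, reg = 0x0046
clock 2: out=0, reg = 0x0023
clock 3: out=1, reg = 0x0011
clock 4: out=1, reg = 0x8008
clock 5: out=0, reg = 0x4004
clock 6: out=0, reg = 0xA002
clock 7: out=0, reg = 0xD001
clock 8: out=1, reg = 0xE800
clock 9: out=0, reg = 0x7400
clock 10: out=0, reg = 0x3A00
clock 11: out=0, reg = 0x1D00
clock 12: out=0, reg = 0x8E80

010000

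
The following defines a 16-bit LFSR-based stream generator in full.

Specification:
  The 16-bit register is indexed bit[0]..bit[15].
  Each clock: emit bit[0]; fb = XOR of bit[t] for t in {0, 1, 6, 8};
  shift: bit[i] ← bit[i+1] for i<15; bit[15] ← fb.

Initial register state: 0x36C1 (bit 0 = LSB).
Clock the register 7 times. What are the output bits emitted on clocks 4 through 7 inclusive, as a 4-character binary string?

reg_0 = 0x36C1
clock 1: out=1, reg = 0x1B60
clock 2: out=0, reg = 0x0DB0
clock 3: out=0, reg = 0x86D8
clock 4: out=0, reg = 0xC36C
clock 5: out=0, reg = 0x61B6
clock 6: out=0, reg = 0x30DB
clock 7: out=1, reg = 0x986D

0001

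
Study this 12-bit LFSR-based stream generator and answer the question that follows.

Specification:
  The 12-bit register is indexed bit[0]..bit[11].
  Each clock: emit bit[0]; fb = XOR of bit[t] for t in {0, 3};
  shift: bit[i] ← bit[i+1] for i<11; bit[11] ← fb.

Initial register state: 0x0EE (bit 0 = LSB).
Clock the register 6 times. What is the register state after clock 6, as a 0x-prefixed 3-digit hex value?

0xCC3

reg_0 = 0x0EE
clock 1: out=0, reg = 0x877
clock 2: out=1, reg = 0xC3B
clock 3: out=1, reg = 0x61D
clock 4: out=1, reg = 0x30E
clock 5: out=0, reg = 0x987
clock 6: out=1, reg = 0xCC3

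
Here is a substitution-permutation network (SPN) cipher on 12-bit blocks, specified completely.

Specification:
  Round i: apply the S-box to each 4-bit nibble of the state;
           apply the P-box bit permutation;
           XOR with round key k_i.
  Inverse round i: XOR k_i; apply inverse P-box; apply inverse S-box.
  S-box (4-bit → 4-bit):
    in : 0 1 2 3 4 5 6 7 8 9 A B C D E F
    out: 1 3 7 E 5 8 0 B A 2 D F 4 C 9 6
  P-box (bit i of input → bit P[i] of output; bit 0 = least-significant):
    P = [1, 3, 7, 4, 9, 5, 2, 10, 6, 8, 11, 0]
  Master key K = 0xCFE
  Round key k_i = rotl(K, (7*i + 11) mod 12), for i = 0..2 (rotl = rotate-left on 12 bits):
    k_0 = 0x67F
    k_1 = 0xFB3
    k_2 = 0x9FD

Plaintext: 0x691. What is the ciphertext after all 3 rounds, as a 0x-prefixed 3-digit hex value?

0x620

s_0 = plaintext = 0x691
s_1 = Round(s_0, k_0) = 0x655
s_2 = Round(s_1, k_1) = 0xBA3
s_3 = Round(s_2, k_2) = 0x620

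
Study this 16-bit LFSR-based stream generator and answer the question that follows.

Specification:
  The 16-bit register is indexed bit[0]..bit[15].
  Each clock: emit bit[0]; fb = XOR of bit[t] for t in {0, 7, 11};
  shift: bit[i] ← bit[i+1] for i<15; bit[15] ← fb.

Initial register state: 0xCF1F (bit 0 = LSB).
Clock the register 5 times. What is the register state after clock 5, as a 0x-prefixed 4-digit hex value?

0xC678

reg_0 = 0xCF1F
clock 1: out=1, reg = 0x678F
clock 2: out=1, reg = 0x33C7
clock 3: out=1, reg = 0x19E3
clock 4: out=1, reg = 0x8CF1
clock 5: out=1, reg = 0xC678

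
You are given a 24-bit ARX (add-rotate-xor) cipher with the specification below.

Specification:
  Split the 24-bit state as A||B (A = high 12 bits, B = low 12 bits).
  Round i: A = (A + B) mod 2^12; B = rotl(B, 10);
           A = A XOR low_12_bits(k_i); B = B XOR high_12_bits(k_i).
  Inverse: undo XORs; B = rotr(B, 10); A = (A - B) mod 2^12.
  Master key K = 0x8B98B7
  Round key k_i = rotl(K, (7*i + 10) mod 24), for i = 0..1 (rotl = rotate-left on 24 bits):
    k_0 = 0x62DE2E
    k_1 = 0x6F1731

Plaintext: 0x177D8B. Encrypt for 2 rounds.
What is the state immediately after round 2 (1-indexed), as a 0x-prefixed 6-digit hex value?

s_0 = plaintext = 0x177D8B
s_1 = Round(s_0, k_0) = 0x12C94F
s_2 = Round(s_1, k_1) = 0xD4A8A2

0xD4A8A2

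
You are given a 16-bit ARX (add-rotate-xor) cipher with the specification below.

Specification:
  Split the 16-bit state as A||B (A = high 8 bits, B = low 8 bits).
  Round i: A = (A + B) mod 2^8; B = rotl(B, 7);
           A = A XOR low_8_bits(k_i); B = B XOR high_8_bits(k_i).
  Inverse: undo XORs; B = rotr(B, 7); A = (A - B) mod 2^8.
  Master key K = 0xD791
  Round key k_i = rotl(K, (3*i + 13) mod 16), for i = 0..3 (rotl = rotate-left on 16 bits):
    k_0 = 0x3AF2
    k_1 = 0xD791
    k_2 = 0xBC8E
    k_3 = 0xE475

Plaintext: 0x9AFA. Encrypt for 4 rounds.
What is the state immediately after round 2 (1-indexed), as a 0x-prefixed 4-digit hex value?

s_0 = plaintext = 0x9AFA
s_1 = Round(s_0, k_0) = 0x6647
s_2 = Round(s_1, k_1) = 0x3C74
s_3 = Round(s_2, k_2) = 0x3E86
s_4 = Round(s_3, k_3) = 0xB1A7

0x3C74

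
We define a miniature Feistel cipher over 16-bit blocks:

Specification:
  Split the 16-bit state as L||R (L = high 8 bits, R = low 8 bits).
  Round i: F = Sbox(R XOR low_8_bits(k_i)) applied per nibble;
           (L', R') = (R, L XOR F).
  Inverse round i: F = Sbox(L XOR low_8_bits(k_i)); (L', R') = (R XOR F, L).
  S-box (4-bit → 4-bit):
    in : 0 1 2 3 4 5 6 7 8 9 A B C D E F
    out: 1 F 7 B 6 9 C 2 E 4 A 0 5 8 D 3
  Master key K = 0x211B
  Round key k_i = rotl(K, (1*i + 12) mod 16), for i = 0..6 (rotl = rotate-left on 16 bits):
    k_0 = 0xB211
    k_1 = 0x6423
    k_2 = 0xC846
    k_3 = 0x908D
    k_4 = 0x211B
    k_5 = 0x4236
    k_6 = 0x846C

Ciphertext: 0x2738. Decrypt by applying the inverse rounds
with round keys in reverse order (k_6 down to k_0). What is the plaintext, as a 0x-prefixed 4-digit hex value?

s_0 = ciphertext = 0x2738
s_1 = InvRound(s_0, k_6) = 0x5827
s_2 = InvRound(s_1, k_5) = 0xEA58
s_3 = InvRound(s_2, k_4) = 0x67EA
s_4 = InvRound(s_3, k_3) = 0x3067
s_5 = InvRound(s_4, k_2) = 0x4B30
s_6 = InvRound(s_5, k_1) = 0xFE4B
s_7 = InvRound(s_6, k_0) = 0x98FE

0x98FE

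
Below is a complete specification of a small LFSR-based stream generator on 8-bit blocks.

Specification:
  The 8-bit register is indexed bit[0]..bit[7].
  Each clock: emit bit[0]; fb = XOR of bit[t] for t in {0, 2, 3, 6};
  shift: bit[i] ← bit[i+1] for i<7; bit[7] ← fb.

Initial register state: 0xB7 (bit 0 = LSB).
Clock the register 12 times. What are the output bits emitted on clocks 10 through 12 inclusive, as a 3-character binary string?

110

reg_0 = 0xB7
clock 1: out=1, reg = 0x5B
clock 2: out=1, reg = 0xAD
clock 3: out=1, reg = 0xD6
clock 4: out=0, reg = 0x6B
clock 5: out=1, reg = 0xB5
clock 6: out=1, reg = 0x5A
clock 7: out=0, reg = 0x2D
clock 8: out=1, reg = 0x96
clock 9: out=0, reg = 0xCB
clock 10: out=1, reg = 0xE5
clock 11: out=1, reg = 0xF2
clock 12: out=0, reg = 0xF9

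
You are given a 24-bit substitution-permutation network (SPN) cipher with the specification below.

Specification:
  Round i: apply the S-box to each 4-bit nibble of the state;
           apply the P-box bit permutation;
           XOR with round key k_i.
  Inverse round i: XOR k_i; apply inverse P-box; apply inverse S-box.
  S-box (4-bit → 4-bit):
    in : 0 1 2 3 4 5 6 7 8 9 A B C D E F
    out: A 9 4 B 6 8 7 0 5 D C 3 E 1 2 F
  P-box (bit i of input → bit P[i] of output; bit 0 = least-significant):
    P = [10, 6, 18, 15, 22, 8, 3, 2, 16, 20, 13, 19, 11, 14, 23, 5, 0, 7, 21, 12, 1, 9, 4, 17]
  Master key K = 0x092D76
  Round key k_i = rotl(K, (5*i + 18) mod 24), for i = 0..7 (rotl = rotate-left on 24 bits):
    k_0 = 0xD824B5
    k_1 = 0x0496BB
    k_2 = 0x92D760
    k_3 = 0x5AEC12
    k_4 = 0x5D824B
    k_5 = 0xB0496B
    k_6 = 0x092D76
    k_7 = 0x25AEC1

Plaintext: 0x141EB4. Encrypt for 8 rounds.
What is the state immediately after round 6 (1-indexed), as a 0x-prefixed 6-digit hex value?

s_0 = plaintext = 0x141EB4
s_1 = Round(s_0, k_0) = 0xAE2D57
s_2 = Round(s_1, k_1) = 0x87962F
s_3 = Round(s_2, k_2) = 0x077B1A
s_4 = Round(s_3, k_3) = 0x0D6E16
s_5 = Round(s_4, k_4) = 0x8BCC0E
s_6 = Round(s_5, k_5) = 0x28289C
s_7 = Round(s_6, k_6) = 0xEC8D2B
s_8 = Round(s_7, k_7) = 0x84B009

0x28289C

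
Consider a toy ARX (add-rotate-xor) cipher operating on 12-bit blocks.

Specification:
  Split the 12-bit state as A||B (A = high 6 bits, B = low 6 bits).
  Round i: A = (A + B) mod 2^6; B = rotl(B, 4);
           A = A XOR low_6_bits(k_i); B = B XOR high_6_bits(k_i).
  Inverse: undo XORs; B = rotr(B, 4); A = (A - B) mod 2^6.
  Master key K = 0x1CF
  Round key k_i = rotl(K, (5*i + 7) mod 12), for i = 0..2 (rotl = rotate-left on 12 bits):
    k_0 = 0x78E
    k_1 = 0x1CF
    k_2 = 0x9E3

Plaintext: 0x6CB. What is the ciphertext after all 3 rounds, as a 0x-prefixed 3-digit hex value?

0x124

s_0 = plaintext = 0x6CB
s_1 = Round(s_0, k_0) = 0xA2C
s_2 = Round(s_1, k_1) = 0x6CC
s_3 = Round(s_2, k_2) = 0x124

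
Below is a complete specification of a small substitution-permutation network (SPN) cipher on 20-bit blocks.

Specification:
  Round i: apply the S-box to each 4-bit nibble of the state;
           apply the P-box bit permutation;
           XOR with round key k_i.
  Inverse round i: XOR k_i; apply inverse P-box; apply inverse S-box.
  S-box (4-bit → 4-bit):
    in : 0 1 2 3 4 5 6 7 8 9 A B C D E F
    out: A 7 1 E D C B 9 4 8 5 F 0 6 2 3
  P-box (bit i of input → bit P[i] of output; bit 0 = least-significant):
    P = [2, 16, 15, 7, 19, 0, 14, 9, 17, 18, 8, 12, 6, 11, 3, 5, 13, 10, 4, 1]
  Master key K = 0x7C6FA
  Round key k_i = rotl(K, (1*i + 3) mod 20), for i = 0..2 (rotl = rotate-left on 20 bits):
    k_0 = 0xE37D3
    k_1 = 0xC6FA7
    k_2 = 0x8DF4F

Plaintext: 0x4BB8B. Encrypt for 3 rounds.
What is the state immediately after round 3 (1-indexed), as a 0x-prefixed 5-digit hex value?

0x633DF

s_0 = plaintext = 0x4BB8B
s_1 = Round(s_0, k_0) = 0x9CE2D
s_2 = Round(s_1, k_1) = 0x1EFA5
s_3 = Round(s_2, k_2) = 0x633DF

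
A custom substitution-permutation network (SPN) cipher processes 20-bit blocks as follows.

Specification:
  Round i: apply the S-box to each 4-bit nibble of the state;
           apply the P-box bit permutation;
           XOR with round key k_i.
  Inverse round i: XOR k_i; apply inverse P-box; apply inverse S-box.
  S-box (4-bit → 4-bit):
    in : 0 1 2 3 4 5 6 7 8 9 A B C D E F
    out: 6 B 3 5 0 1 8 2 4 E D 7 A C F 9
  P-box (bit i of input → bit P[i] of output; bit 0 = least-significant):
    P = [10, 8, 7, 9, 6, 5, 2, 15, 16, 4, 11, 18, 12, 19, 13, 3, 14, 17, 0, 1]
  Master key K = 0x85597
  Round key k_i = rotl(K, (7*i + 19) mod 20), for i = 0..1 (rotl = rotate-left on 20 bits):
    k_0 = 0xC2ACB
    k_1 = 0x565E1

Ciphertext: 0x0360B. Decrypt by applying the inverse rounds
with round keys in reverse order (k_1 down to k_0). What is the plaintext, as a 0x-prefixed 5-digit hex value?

s_0 = ciphertext = 0x0360B
s_1 = InvRound(s_0, k_1) = 0xFFF29
s_2 = InvRound(s_1, k_0) = 0x1551B

0x1551B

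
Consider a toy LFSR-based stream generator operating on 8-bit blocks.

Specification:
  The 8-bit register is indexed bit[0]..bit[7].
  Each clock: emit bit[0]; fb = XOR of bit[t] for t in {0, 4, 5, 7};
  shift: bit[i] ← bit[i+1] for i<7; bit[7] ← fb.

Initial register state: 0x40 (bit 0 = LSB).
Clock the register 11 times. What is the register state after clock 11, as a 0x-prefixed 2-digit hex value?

reg_0 = 0x40
clock 1: out=0, reg = 0x20
clock 2: out=0, reg = 0x90
clock 3: out=0, reg = 0x48
clock 4: out=0, reg = 0x24
clock 5: out=0, reg = 0x92
clock 6: out=0, reg = 0x49
clock 7: out=1, reg = 0xA4
clock 8: out=0, reg = 0x52
clock 9: out=0, reg = 0xA9
clock 10: out=1, reg = 0xD4
clock 11: out=0, reg = 0x6A

0x6A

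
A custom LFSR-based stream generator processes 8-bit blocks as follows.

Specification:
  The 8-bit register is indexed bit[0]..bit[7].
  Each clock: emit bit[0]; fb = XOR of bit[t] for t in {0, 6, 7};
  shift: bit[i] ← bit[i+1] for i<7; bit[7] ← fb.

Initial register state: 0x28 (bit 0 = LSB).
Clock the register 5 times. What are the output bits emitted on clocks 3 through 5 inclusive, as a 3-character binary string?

010

reg_0 = 0x28
clock 1: out=0, reg = 0x14
clock 2: out=0, reg = 0x0A
clock 3: out=0, reg = 0x05
clock 4: out=1, reg = 0x82
clock 5: out=0, reg = 0xC1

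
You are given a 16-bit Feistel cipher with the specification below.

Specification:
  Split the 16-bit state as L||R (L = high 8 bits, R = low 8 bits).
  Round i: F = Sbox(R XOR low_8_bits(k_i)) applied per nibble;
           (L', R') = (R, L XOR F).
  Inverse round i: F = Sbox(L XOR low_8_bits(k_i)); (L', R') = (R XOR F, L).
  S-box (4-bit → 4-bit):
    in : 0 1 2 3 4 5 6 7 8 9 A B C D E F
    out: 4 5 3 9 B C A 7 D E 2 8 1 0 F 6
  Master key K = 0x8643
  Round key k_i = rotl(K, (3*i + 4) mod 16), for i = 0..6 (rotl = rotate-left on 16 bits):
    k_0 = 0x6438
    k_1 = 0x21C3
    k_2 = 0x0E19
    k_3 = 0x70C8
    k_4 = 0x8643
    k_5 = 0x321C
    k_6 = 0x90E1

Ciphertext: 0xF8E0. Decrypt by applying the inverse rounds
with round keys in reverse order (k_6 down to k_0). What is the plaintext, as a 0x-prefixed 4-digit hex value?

0x5C10

s_0 = ciphertext = 0xF8E0
s_1 = InvRound(s_0, k_6) = 0xBEF8
s_2 = InvRound(s_1, k_5) = 0xDBBE
s_3 = InvRound(s_2, k_4) = 0x53DB
s_4 = InvRound(s_3, k_3) = 0x3353
s_5 = InvRound(s_4, k_2) = 0x6133
s_6 = InvRound(s_5, k_1) = 0x1061
s_7 = InvRound(s_6, k_0) = 0x5C10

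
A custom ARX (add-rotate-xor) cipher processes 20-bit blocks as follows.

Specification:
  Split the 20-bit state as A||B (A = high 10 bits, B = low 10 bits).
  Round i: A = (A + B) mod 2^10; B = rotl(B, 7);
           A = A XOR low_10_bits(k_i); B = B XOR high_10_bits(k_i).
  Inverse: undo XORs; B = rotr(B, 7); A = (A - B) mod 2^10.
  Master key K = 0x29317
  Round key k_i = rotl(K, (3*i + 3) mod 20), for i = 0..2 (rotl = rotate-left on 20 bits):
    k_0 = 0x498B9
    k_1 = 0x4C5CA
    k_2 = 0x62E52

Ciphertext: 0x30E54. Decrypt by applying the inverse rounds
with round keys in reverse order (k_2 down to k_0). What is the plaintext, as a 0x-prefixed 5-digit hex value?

s_0 = ciphertext = 0x30E54
s_1 = InvRound(s_0, k_2) = 0xE4AFF
s_2 = InvRound(s_1, k_1) = 0xF8677
s_3 = InvRound(s_2, k_0) = 0x32A8E

0x32A8E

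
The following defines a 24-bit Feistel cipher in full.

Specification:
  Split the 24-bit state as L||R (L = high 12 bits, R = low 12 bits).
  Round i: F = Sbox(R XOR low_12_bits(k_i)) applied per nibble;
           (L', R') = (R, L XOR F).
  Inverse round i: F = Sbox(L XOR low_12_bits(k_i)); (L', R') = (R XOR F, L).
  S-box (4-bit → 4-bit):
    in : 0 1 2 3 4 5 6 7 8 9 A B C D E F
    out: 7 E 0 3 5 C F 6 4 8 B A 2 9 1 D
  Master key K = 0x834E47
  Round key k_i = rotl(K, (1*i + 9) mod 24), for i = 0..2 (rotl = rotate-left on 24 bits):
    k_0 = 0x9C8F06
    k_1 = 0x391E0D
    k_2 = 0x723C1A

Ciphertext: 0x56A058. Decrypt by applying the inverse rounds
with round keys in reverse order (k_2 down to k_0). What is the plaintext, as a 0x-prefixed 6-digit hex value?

s_0 = ciphertext = 0x56A058
s_1 = InvRound(s_0, k_2) = 0x83F56A
s_2 = InvRound(s_1, k_1) = 0xA5A83F
s_3 = InvRound(s_2, k_0) = 0x4FDA5A

0x4FDA5A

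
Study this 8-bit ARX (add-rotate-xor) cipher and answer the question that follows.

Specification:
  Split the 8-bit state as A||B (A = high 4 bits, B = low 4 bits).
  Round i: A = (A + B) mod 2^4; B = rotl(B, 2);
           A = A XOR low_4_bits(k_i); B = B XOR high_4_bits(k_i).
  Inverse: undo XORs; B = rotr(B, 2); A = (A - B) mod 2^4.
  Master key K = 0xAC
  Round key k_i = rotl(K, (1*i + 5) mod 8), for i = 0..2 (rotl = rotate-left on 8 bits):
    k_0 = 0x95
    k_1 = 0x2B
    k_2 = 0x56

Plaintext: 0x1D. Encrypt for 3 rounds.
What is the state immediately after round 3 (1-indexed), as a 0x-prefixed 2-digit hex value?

0xD3

s_0 = plaintext = 0x1D
s_1 = Round(s_0, k_0) = 0xBE
s_2 = Round(s_1, k_1) = 0x29
s_3 = Round(s_2, k_2) = 0xD3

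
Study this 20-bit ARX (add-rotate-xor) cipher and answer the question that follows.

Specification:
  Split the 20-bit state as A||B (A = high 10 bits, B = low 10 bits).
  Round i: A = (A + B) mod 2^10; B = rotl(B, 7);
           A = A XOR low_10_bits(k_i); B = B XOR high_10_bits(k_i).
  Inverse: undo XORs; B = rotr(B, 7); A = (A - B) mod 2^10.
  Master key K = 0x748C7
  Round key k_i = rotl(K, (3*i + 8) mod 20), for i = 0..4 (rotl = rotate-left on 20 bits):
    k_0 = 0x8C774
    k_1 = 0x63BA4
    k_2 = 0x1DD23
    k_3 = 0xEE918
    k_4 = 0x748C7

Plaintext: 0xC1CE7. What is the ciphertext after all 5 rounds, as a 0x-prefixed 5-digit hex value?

0x269A3

s_0 = plaintext = 0xC1CE7
s_1 = Round(s_0, k_0) = 0x269AD
s_2 = Round(s_1, k_1) = 0x78F3B
s_3 = Round(s_2, k_2) = 0x0F590
s_4 = Round(s_3, k_3) = 0x35788
s_5 = Round(s_4, k_4) = 0x269A3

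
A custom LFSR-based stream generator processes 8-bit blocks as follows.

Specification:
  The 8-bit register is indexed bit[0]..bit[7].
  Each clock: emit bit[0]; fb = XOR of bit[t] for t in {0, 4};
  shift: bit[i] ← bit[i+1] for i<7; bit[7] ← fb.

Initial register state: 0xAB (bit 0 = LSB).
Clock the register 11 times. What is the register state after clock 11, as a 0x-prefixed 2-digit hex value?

reg_0 = 0xAB
clock 1: out=1, reg = 0xD5
clock 2: out=1, reg = 0x6A
clock 3: out=0, reg = 0x35
clock 4: out=1, reg = 0x1A
clock 5: out=0, reg = 0x8D
clock 6: out=1, reg = 0xC6
clock 7: out=0, reg = 0x63
clock 8: out=1, reg = 0xB1
clock 9: out=1, reg = 0x58
clock 10: out=0, reg = 0xAC
clock 11: out=0, reg = 0x56

0x56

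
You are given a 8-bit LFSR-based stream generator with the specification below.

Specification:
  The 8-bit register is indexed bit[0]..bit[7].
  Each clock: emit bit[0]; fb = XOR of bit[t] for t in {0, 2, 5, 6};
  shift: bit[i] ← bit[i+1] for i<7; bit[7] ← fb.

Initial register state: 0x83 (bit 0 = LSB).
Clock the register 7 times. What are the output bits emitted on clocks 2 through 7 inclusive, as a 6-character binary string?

reg_0 = 0x83
clock 1: out=1, reg = 0xC1
clock 2: out=1, reg = 0x60
clock 3: out=0, reg = 0x30
clock 4: out=0, reg = 0x98
clock 5: out=0, reg = 0x4C
clock 6: out=0, reg = 0x26
clock 7: out=0, reg = 0x13

100000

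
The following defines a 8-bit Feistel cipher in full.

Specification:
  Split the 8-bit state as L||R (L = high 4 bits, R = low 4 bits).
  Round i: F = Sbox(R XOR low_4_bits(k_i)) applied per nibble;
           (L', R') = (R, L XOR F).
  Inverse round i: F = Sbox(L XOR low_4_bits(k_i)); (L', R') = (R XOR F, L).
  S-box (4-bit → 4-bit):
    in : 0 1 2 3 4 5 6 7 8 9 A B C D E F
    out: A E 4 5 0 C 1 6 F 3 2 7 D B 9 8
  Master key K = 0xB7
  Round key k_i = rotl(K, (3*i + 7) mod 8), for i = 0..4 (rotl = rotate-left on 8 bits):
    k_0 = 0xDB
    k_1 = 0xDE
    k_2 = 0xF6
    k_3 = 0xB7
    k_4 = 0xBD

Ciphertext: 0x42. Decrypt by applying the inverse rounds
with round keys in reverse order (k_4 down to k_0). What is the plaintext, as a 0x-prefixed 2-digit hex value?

0x97

s_0 = ciphertext = 0x42
s_1 = InvRound(s_0, k_4) = 0x14
s_2 = InvRound(s_1, k_3) = 0x51
s_3 = InvRound(s_2, k_2) = 0x45
s_4 = InvRound(s_3, k_1) = 0x74
s_5 = InvRound(s_4, k_0) = 0x97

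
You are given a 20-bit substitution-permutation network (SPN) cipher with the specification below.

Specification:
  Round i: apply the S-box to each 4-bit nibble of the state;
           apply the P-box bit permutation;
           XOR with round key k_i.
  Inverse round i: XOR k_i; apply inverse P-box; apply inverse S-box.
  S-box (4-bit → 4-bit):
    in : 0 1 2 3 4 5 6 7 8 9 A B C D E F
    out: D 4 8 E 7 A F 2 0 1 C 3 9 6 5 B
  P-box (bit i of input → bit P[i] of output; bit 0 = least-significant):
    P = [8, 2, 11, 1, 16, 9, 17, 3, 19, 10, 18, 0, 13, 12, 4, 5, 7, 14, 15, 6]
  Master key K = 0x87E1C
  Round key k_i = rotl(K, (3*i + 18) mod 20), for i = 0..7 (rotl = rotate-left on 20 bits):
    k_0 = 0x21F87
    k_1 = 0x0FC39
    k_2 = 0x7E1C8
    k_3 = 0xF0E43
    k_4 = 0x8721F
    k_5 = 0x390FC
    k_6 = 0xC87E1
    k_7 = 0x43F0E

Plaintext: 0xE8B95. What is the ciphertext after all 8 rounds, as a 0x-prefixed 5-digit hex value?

0x2EB08

s_0 = plaintext = 0xE8B95
s_1 = Round(s_0, k_0) = 0xB9B01
s_2 = Round(s_1, k_1) = 0xB90B1
s_3 = Round(s_2, k_2) = 0xA8B49
s_4 = Round(s_3, k_3) = 0x48903
s_5 = Round(s_4, k_4) = 0x3BA91
s_6 = Round(s_5, k_5) = 0x668BD
s_7 = Round(s_6, k_6) = 0xD7D15
s_8 = Round(s_7, k_7) = 0x2EB08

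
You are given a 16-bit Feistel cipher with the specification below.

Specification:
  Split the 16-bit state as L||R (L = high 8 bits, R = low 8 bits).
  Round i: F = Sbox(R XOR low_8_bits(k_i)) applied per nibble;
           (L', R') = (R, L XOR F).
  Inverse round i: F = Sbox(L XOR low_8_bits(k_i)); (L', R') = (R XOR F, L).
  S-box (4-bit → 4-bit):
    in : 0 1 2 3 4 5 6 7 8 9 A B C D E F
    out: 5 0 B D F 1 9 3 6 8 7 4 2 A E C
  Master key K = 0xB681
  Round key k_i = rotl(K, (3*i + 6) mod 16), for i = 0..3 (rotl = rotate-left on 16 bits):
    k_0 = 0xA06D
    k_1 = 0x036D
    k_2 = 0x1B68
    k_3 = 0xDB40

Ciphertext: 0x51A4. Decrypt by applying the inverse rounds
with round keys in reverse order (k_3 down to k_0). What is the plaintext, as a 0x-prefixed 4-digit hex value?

0x50AA

s_0 = ciphertext = 0x51A4
s_1 = InvRound(s_0, k_3) = 0xA451
s_2 = InvRound(s_1, k_2) = 0x73A4
s_3 = InvRound(s_2, k_1) = 0xAA73
s_4 = InvRound(s_3, k_0) = 0x50AA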